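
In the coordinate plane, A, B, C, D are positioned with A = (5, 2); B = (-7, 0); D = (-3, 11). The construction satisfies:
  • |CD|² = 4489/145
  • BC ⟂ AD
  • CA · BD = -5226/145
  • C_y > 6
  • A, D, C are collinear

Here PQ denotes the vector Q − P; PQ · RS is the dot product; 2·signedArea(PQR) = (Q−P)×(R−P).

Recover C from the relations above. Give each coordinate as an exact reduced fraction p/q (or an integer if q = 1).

1. C_x = 101/145  [A, D, C are collinear ∩ BC ⟂ AD]
2. C_y = 992/145  [A, D, C are collinear ∩ BC ⟂ AD]
   → C = (101/145, 992/145)

C = (101/145, 992/145)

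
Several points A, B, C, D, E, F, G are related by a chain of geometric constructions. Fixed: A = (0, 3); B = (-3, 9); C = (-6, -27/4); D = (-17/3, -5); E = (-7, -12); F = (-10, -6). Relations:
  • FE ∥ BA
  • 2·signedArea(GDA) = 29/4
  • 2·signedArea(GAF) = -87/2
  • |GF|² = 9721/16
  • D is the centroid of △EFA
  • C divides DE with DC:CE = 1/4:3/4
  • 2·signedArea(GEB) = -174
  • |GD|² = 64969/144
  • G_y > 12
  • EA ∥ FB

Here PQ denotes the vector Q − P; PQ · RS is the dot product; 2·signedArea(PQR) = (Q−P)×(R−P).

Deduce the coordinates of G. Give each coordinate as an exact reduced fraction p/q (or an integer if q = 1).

G = (6, 51/4)

1. G_x = 6  [2·signedArea(GDA) = 29/4 ∩ 2·signedArea(GEB) = -174]
2. G_y = 51/4  [2·signedArea(GDA) = 29/4 ∩ 2·signedArea(GEB) = -174]
   → G = (6, 51/4)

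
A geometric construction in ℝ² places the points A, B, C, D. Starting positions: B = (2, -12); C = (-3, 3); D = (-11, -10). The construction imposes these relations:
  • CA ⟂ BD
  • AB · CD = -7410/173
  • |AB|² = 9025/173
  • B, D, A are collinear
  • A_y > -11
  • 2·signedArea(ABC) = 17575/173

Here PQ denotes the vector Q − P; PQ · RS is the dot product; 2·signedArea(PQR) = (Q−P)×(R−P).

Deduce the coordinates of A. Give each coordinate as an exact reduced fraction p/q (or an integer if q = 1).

1. A_x = -889/173  [B, D, A are collinear ∩ CA ⟂ BD]
2. A_y = -1886/173  [B, D, A are collinear ∩ CA ⟂ BD]
   → A = (-889/173, -1886/173)

A = (-889/173, -1886/173)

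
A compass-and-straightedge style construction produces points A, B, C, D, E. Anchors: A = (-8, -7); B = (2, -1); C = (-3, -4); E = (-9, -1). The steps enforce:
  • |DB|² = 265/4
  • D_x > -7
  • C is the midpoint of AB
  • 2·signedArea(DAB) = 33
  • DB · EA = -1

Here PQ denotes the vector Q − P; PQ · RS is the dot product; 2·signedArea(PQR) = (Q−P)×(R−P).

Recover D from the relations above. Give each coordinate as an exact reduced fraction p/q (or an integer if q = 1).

D = (-6, -5/2)

1. D_x = -6  [2·signedArea(DAB) = 33 ∩ DB · EA = -1]
2. D_y = -5/2  [2·signedArea(DAB) = 33 ∩ DB · EA = -1]
   → D = (-6, -5/2)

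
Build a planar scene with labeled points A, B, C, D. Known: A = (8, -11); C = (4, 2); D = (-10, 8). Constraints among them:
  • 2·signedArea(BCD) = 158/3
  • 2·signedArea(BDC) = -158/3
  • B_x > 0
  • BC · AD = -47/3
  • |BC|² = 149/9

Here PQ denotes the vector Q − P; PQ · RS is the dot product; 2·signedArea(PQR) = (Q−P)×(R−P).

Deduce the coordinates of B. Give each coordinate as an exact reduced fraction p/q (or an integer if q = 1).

1. B_x = 2/3  [2·signedArea(BCD) = 158/3 ∩ BC · AD = -47/3]
2. B_y = -1/3  [2·signedArea(BCD) = 158/3 ∩ BC · AD = -47/3]
   → B = (2/3, -1/3)

B = (2/3, -1/3)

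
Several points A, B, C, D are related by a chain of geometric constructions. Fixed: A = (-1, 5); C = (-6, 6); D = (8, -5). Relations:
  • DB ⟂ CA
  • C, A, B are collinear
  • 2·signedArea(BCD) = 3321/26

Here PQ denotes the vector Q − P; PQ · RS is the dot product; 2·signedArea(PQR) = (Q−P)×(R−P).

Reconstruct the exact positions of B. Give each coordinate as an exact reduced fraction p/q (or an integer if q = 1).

B = (249/26, 75/26)

1. B_x = 249/26  [C, A, B are collinear ∩ DB ⟂ CA]
2. B_y = 75/26  [C, A, B are collinear ∩ DB ⟂ CA]
   → B = (249/26, 75/26)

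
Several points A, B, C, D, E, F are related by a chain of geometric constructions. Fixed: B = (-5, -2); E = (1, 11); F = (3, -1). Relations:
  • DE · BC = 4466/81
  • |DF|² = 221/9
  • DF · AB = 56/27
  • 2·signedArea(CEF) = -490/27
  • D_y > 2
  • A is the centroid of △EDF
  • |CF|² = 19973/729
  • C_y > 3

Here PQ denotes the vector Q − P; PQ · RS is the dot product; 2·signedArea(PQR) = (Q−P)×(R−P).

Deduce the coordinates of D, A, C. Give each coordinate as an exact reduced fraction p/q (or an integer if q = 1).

1. C_x = 19/27  [line 12·x + 2·y + -428/27 = 0 ∩ |CF|² = 19973/729]
2. C_y = 100/27  [line 12·x + 2·y + -428/27 = 0 ∩ |CF|² = 19973/729]
   → C = (19/27, 100/27)
3. D_x = -1/3  [line -154/27·x + -154/27·y + 1078/81 = 0 ∩ |DF|² = 221/9]
4. D_y = 8/3  [line -154/27·x + -154/27·y + 1078/81 = 0 ∩ |DF|² = 221/9]
   → D = (-1/3, 8/3)
5. A_x = 11/9  [A is the centroid of △EDF]
6. A_y = 38/9  [A is the centroid of △EDF]
   → A = (11/9, 38/9)

A = (11/9, 38/9)
C = (19/27, 100/27)
D = (-1/3, 8/3)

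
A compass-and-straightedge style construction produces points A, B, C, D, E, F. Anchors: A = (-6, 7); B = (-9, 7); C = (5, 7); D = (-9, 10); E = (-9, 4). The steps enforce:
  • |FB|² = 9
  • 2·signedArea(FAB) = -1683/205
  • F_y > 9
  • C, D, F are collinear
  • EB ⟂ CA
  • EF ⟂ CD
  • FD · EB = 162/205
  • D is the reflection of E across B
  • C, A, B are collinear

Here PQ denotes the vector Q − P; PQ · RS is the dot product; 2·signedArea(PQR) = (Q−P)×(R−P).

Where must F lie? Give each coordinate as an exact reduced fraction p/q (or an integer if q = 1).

F = (-1593/205, 1996/205)

1. F_x = -1593/205  [C, D, F are collinear ∩ EF ⟂ CD]
2. F_y = 1996/205  [C, D, F are collinear ∩ EF ⟂ CD]
   → F = (-1593/205, 1996/205)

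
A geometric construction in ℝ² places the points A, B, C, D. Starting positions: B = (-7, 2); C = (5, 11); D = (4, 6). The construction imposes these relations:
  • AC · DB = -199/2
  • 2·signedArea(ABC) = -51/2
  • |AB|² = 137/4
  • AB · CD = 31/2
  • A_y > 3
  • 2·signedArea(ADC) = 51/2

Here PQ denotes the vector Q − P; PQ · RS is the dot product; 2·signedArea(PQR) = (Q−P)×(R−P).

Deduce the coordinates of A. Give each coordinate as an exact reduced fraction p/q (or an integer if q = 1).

A = (-3/2, 4)

1. A_x = -3/2  [2·signedArea(ABC) = -51/2 ∩ AB · CD = 31/2]
2. A_y = 4  [2·signedArea(ABC) = -51/2 ∩ AB · CD = 31/2]
   → A = (-3/2, 4)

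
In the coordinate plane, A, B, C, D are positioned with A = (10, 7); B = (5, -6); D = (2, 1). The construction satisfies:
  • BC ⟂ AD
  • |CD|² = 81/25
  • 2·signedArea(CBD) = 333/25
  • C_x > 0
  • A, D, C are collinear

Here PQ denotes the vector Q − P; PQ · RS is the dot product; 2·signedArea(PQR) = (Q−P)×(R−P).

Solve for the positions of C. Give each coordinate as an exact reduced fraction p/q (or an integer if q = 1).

1. C_x = 14/25  [A, D, C are collinear ∩ BC ⟂ AD]
2. C_y = -2/25  [A, D, C are collinear ∩ BC ⟂ AD]
   → C = (14/25, -2/25)

C = (14/25, -2/25)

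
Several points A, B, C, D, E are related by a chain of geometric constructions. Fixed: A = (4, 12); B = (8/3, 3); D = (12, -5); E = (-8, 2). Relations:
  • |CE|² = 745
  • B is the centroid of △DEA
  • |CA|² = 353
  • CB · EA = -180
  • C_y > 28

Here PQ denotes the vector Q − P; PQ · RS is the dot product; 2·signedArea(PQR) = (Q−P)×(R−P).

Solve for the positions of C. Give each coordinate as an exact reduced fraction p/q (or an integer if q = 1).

1. C_x = -4  [line -12·x + -10·y + 242 = 0 ∩ |CE|² = 745]
2. C_y = 29  [line -12·x + -10·y + 242 = 0 ∩ |CE|² = 745]
   → C = (-4, 29)

C = (-4, 29)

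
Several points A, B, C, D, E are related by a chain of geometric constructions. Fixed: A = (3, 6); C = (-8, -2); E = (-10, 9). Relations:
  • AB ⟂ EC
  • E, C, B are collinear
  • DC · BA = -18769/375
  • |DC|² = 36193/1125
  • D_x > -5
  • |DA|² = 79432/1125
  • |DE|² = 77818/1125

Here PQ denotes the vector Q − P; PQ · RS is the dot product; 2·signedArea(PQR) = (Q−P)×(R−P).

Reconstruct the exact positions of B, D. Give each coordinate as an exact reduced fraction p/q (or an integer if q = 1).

1. B_x = -1132/125  [E, C, B are collinear ∩ AB ⟂ EC]
2. B_y = 476/125  [E, C, B are collinear ∩ AB ⟂ EC]
   → B = (-1132/125, 476/125)
3. D_x = -1757/375  [line -1507/125·x + -274/125·y + -19043/375 = 0 ∩ |DA|² = 79432/1125]
4. D_y = 976/375  [line -1507/125·x + -274/125·y + -19043/375 = 0 ∩ |DA|² = 79432/1125]
   → D = (-1757/375, 976/375)

B = (-1132/125, 476/125)
D = (-1757/375, 976/375)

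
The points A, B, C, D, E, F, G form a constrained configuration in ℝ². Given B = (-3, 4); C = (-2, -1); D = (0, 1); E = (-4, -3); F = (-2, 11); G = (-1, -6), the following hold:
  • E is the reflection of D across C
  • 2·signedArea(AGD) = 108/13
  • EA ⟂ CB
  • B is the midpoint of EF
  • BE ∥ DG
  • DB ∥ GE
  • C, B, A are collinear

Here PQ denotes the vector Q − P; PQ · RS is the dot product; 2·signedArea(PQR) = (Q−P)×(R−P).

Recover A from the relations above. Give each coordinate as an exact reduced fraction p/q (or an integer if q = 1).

1. A_x = -22/13  [C, B, A are collinear ∩ EA ⟂ CB]
2. A_y = -33/13  [C, B, A are collinear ∩ EA ⟂ CB]
   → A = (-22/13, -33/13)

A = (-22/13, -33/13)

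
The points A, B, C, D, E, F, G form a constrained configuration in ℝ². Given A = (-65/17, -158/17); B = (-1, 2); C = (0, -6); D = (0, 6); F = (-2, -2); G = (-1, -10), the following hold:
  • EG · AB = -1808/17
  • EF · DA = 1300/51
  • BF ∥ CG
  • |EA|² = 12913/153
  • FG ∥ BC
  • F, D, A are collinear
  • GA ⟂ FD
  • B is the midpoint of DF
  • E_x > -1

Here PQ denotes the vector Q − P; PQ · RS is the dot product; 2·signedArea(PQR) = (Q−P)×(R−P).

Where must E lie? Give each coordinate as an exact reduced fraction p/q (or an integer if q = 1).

1. E_x = -2/3  [line 65/17·x + 260/17·y + 650/51 = 0 ∩ |EA|² = 12913/153]
2. E_y = -2/3  [line 65/17·x + 260/17·y + 650/51 = 0 ∩ |EA|² = 12913/153]
   → E = (-2/3, -2/3)

E = (-2/3, -2/3)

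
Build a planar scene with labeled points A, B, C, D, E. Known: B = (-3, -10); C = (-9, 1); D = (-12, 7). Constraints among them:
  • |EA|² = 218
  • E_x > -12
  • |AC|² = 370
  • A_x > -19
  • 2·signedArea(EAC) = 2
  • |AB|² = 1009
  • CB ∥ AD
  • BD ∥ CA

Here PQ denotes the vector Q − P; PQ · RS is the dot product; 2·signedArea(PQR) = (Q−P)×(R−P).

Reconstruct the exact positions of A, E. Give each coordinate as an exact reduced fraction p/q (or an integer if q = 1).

1. A_x = -18  [CB ∥ AD ∩ BD ∥ CA]
2. A_y = 18  [CB ∥ AD ∩ BD ∥ CA]
   → A = (-18, 18)
3. E_x = -11  [line 17·x + 9·y + 142 = 0 ∩ |EA|² = 218]
4. E_y = 5  [line 17·x + 9·y + 142 = 0 ∩ |EA|² = 218]
   → E = (-11, 5)

A = (-18, 18)
E = (-11, 5)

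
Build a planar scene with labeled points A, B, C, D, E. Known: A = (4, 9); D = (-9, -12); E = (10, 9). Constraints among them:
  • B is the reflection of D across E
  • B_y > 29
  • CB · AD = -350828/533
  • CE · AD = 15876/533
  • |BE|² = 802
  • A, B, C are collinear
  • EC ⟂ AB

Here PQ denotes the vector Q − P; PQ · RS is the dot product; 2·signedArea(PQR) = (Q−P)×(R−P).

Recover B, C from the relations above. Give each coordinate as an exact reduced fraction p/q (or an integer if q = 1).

B = (29, 30)
C = (4007/533, 6372/533)

1. B_x = 29  [B is the reflection of D across E]
2. B_y = 30  [B is the reflection of D across E]
   → B = (29, 30)
3. C_x = 4007/533  [A, B, C are collinear ∩ EC ⟂ AB]
4. C_y = 6372/533  [A, B, C are collinear ∩ EC ⟂ AB]
   → C = (4007/533, 6372/533)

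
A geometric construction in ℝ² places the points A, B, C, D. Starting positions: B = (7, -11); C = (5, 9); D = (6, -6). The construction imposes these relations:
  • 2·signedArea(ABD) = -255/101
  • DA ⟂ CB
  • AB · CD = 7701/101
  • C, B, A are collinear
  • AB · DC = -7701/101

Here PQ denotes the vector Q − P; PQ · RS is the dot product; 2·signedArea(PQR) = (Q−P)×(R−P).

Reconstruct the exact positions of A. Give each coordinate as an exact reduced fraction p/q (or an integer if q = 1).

A = (656/101, -601/101)

1. A_x = 656/101  [C, B, A are collinear ∩ DA ⟂ CB]
2. A_y = -601/101  [C, B, A are collinear ∩ DA ⟂ CB]
   → A = (656/101, -601/101)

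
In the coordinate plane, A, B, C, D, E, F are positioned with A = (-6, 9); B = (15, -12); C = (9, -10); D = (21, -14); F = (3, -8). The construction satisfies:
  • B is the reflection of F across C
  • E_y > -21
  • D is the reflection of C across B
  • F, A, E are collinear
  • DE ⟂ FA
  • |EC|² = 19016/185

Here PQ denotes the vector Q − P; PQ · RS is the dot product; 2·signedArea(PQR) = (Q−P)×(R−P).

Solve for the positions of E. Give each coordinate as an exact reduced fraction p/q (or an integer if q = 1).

E = (1743/185, -3724/185)

1. E_x = 1743/185  [F, A, E are collinear ∩ DE ⟂ FA]
2. E_y = -3724/185  [F, A, E are collinear ∩ DE ⟂ FA]
   → E = (1743/185, -3724/185)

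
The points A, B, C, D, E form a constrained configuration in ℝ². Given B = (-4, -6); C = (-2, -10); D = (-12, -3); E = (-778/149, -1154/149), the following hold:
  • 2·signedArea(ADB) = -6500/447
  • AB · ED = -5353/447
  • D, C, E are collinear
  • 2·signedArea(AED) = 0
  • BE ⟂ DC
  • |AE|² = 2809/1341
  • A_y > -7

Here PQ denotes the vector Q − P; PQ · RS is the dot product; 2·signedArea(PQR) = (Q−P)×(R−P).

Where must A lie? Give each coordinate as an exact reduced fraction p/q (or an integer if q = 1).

1. A_x = -2864/447  [2·signedArea(AED) = 0 ∩ AB · ED = -5353/447]
2. A_y = -3091/447  [2·signedArea(AED) = 0 ∩ AB · ED = -5353/447]
   → A = (-2864/447, -3091/447)

A = (-2864/447, -3091/447)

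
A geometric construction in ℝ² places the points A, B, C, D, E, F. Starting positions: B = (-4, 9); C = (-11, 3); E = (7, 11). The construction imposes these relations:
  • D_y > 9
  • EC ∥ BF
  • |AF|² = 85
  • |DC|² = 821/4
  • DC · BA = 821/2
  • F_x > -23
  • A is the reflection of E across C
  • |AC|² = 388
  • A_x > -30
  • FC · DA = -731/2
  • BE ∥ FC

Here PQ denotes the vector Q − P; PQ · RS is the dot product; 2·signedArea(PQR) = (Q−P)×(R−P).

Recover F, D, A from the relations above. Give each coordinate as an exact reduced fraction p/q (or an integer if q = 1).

A = (-29, -5)
D = (3/2, 10)
F = (-22, 1)

1. F_x = -22  [BE ∥ FC ∩ EC ∥ BF]
2. F_y = 1  [BE ∥ FC ∩ EC ∥ BF]
   → F = (-22, 1)
3. A_x = -29  [A is the reflection of E across C]
4. A_y = -5  [A is the reflection of E across C]
   → A = (-29, -5)
5. D_x = 3/2  [DC · BA = 821/2 ∩ FC · DA = -731/2]
6. D_y = 10  [DC · BA = 821/2 ∩ FC · DA = -731/2]
   → D = (3/2, 10)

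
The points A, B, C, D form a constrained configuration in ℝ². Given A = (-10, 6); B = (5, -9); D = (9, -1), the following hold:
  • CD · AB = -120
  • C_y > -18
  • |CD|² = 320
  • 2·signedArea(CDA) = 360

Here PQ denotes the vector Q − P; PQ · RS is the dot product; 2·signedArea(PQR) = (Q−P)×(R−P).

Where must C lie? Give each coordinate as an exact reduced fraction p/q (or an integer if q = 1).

1. C_x = 1  [2·signedArea(CDA) = 360 ∩ CD · AB = -120]
2. C_y = -17  [2·signedArea(CDA) = 360 ∩ CD · AB = -120]
   → C = (1, -17)

C = (1, -17)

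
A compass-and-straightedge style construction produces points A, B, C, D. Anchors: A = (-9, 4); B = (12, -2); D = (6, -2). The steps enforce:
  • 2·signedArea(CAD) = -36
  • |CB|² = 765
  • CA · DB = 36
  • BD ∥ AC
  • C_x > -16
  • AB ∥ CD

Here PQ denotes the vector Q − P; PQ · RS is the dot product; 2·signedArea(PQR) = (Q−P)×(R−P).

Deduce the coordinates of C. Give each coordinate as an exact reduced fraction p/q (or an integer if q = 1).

1. C_x = -15  [AB ∥ CD ∩ BD ∥ AC]
2. C_y = 4  [AB ∥ CD ∩ BD ∥ AC]
   → C = (-15, 4)

C = (-15, 4)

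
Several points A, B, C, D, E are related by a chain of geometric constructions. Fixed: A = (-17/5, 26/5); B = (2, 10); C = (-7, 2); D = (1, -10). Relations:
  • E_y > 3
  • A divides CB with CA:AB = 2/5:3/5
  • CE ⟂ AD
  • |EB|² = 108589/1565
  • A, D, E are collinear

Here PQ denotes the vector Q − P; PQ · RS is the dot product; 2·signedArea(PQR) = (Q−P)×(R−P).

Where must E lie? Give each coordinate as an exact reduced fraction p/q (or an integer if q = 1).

E = (-4419/1565, 5022/1565)

1. E_x = -4419/1565  [A, D, E are collinear ∩ CE ⟂ AD]
2. E_y = 5022/1565  [A, D, E are collinear ∩ CE ⟂ AD]
   → E = (-4419/1565, 5022/1565)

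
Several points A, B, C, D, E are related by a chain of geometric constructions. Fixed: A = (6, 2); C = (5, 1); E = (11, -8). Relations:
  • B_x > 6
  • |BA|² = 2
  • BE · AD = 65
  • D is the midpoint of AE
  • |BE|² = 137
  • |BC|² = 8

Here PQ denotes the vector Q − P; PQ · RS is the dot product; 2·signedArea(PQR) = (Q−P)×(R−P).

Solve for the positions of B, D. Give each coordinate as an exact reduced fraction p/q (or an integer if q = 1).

B = (7, 3)
D = (17/2, -3)

1. D_x = 17/2  [D is the midpoint of AE]
2. D_y = -3  [D is the midpoint of AE]
   → D = (17/2, -3)
3. B_x = 7  [line -5/2·x + 5·y + 5/2 = 0 ∩ |BE|² = 137]
4. B_y = 3  [line -5/2·x + 5·y + 5/2 = 0 ∩ |BE|² = 137]
   → B = (7, 3)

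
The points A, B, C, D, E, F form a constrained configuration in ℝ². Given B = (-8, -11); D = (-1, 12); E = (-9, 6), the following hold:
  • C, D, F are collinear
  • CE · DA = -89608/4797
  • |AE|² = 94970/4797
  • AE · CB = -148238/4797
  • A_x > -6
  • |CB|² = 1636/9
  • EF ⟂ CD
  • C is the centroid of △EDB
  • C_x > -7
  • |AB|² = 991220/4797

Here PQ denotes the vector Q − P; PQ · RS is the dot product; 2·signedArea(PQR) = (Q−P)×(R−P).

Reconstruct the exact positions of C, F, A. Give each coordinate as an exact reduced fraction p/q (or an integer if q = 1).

1. C_x = -6  [C is the centroid of △EDB]
2. C_y = 7/3  [C is the centroid of △EDB]
   → C = (-6, 7/3)
3. F_x = -2738/533  [C, D, F are collinear ∩ EF ⟂ CD]
4. F_y = 2133/533  [C, D, F are collinear ∩ EF ⟂ CD]
   → F = (-2738/533, 2133/533)
5. A_x = -2968/533  [AE · CB = -148238/4797 ∩ CE · DA = -89608/4797]
6. A_y = 5065/1599  [AE · CB = -148238/4797 ∩ CE · DA = -89608/4797]
   → A = (-2968/533, 5065/1599)

A = (-2968/533, 5065/1599)
C = (-6, 7/3)
F = (-2738/533, 2133/533)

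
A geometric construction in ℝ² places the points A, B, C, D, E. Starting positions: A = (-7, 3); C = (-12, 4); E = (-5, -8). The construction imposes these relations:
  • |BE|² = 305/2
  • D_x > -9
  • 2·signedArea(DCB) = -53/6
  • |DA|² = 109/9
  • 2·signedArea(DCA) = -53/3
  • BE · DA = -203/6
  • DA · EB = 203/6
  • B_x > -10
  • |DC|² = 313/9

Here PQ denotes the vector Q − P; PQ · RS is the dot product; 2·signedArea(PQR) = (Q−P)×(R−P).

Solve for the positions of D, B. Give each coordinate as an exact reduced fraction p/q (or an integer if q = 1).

B = (-19/2, 7/2)
D = (-8, -1/3)

1. D_x = -8  [line 1·x + 5·y + 29/3 = 0 ∩ |DC|² = 313/9]
2. D_y = -1/3  [line 1·x + 5·y + 29/3 = 0 ∩ |DC|² = 313/9]
   → D = (-8, -1/3)
3. B_x = -19/2  [2·signedArea(DCB) = -53/6 ∩ BE · DA = -203/6]
4. B_y = 7/2  [2·signedArea(DCB) = -53/6 ∩ BE · DA = -203/6]
   → B = (-19/2, 7/2)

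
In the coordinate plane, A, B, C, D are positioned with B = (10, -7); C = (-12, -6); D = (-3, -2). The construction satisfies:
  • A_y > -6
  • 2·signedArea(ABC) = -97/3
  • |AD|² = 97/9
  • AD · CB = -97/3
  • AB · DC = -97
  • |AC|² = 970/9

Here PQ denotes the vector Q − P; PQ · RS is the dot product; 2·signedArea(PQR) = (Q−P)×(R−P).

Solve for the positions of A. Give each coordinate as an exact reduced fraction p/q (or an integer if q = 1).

A = (-5/3, -5)

1. A_x = -5/3  [2·signedArea(ABC) = -97/3 ∩ AD · CB = -97/3]
2. A_y = -5  [2·signedArea(ABC) = -97/3 ∩ AD · CB = -97/3]
   → A = (-5/3, -5)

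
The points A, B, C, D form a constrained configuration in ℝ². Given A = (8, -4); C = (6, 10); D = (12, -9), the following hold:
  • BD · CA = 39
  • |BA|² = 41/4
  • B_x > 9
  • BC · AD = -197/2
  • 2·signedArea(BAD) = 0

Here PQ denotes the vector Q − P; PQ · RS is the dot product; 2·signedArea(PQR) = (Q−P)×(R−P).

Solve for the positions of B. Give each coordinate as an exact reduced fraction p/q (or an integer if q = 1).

B = (10, -13/2)

1. B_x = 10  [2·signedArea(BAD) = 0 ∩ BC · AD = -197/2]
2. B_y = -13/2  [2·signedArea(BAD) = 0 ∩ BC · AD = -197/2]
   → B = (10, -13/2)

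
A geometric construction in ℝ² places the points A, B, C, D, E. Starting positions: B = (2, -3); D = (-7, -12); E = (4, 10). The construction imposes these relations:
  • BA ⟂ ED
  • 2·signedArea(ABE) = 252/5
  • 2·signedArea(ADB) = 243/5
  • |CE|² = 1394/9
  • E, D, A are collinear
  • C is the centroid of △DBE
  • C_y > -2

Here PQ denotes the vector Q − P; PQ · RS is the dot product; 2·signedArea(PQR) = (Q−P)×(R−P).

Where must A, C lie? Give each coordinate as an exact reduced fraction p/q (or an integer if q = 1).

1. A_x = -8/5  [E, D, A are collinear ∩ BA ⟂ ED]
2. A_y = -6/5  [E, D, A are collinear ∩ BA ⟂ ED]
   → A = (-8/5, -6/5)
3. C_x = -1/3  [C is the centroid of △DBE]
4. C_y = -5/3  [C is the centroid of △DBE]
   → C = (-1/3, -5/3)

A = (-8/5, -6/5)
C = (-1/3, -5/3)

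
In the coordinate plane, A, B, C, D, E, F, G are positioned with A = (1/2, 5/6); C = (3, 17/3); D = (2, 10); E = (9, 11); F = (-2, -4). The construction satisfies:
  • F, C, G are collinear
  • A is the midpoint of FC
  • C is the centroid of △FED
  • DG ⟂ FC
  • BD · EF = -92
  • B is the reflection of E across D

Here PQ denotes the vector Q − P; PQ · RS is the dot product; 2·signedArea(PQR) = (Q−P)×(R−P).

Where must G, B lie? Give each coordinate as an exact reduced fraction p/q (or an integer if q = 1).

1. G_x = 2429/533  [F, C, G are collinear ∩ DG ⟂ FC]
2. G_y = 4625/533  [F, C, G are collinear ∩ DG ⟂ FC]
   → G = (2429/533, 4625/533)
3. B_x = -5  [B is the reflection of E across D]
4. B_y = 9  [B is the reflection of E across D]
   → B = (-5, 9)

B = (-5, 9)
G = (2429/533, 4625/533)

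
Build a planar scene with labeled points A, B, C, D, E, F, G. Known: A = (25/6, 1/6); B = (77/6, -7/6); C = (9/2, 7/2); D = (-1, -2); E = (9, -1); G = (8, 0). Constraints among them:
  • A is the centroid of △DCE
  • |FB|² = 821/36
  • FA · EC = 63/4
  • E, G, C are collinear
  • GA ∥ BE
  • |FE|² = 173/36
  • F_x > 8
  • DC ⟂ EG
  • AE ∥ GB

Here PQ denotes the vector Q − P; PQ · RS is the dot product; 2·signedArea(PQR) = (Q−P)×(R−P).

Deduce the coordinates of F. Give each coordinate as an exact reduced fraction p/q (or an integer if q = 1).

F = (26/3, 7/6)

1. F_x = 26/3  [line 9/2·x + -9/2·y + -135/4 = 0 ∩ |FE|² = 173/36]
2. F_y = 7/6  [line 9/2·x + -9/2·y + -135/4 = 0 ∩ |FE|² = 173/36]
   → F = (26/3, 7/6)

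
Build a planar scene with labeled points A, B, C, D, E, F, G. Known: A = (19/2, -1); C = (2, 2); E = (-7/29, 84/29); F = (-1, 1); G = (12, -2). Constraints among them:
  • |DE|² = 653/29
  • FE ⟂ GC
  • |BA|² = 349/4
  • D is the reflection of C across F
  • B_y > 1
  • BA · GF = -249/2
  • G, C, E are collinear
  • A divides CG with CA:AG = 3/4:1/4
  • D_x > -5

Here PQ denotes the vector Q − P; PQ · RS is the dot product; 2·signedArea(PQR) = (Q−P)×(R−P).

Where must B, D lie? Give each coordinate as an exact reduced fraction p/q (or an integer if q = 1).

B = (1/2, 3/2)
D = (-4, 0)

1. B_x = 1/2  [line 13·x + -3·y + -2 = 0 ∩ |BA|² = 349/4]
2. B_y = 3/2  [line 13·x + -3·y + -2 = 0 ∩ |BA|² = 349/4]
   → B = (1/2, 3/2)
3. D_x = -4  [D is the reflection of C across F]
4. D_y = 0  [D is the reflection of C across F]
   → D = (-4, 0)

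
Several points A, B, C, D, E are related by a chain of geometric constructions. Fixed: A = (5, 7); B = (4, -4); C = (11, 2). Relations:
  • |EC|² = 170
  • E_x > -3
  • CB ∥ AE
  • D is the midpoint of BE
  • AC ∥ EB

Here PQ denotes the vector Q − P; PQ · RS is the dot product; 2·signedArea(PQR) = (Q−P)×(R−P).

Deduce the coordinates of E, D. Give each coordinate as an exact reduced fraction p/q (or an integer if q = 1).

1. E_x = -2  [AC ∥ EB ∩ CB ∥ AE]
2. E_y = 1  [AC ∥ EB ∩ CB ∥ AE]
   → E = (-2, 1)
3. D_x = 1  [D is the midpoint of BE]
4. D_y = -3/2  [D is the midpoint of BE]
   → D = (1, -3/2)

D = (1, -3/2)
E = (-2, 1)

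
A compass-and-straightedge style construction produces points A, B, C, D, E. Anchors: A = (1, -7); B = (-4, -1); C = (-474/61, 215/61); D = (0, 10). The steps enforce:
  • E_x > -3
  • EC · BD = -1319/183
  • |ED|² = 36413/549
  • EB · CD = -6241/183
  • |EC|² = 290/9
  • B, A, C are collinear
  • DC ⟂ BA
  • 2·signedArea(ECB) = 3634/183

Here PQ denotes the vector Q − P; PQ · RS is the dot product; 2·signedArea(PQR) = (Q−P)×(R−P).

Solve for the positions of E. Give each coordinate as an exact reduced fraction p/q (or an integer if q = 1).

1. E_x = -413/183  [EB · CD = -6241/183 ∩ EC · BD = -1319/183]
2. E_y = 398/183  [EB · CD = -6241/183 ∩ EC · BD = -1319/183]
   → E = (-413/183, 398/183)

E = (-413/183, 398/183)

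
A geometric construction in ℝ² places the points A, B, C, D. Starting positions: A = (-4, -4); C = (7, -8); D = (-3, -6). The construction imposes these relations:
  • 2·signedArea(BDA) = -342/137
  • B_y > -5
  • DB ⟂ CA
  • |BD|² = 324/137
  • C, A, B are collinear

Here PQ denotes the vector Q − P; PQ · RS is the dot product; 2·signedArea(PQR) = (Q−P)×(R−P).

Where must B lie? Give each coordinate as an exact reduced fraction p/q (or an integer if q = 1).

B = (-339/137, -624/137)

1. B_x = -339/137  [C, A, B are collinear ∩ DB ⟂ CA]
2. B_y = -624/137  [C, A, B are collinear ∩ DB ⟂ CA]
   → B = (-339/137, -624/137)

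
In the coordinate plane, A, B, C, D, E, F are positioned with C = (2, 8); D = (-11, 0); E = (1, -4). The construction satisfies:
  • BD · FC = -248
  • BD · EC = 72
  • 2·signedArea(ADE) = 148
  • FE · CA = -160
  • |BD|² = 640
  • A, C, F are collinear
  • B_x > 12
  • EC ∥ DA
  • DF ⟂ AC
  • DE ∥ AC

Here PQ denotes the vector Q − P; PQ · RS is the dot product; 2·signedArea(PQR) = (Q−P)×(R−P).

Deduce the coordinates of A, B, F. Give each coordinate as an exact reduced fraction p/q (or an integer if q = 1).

1. A_x = -10  [DE ∥ AC ∩ EC ∥ DA]
2. A_y = 12  [DE ∥ AC ∩ EC ∥ DA]
   → A = (-10, 12)
3. B_x = 13  [line -1·x + -12·y + -83 = 0 ∩ |BD|² = 640]
4. B_y = -8  [line -1·x + -12·y + -83 = 0 ∩ |BD|² = 640]
   → B = (13, -8)
5. F_x = -73/10  [A, C, F are collinear ∩ DF ⟂ AC]
6. F_y = 111/10  [A, C, F are collinear ∩ DF ⟂ AC]
   → F = (-73/10, 111/10)

A = (-10, 12)
B = (13, -8)
F = (-73/10, 111/10)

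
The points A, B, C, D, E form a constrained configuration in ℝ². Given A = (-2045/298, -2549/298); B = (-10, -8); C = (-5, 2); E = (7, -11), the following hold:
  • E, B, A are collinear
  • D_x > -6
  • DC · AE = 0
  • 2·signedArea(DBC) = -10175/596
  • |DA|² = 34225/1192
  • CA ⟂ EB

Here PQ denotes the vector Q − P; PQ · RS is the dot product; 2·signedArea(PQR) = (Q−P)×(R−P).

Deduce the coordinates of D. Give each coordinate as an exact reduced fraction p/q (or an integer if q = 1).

1. D_x = -3535/596  [DC · AE = 0 ∩ 2·signedArea(DBC) = -10175/596]
2. D_y = -1953/596  [DC · AE = 0 ∩ 2·signedArea(DBC) = -10175/596]
   → D = (-3535/596, -1953/596)

D = (-3535/596, -1953/596)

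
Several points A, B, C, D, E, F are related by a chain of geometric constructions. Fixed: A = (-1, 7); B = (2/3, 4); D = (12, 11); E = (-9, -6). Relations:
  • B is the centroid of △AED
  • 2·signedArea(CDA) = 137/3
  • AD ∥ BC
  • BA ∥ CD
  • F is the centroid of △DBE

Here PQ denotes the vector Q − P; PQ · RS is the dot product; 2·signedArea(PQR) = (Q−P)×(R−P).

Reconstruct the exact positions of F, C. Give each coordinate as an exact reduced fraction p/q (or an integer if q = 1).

1. F_x = 11/9  [F is the centroid of △DBE]
2. F_y = 3  [F is the centroid of △DBE]
   → F = (11/9, 3)
3. C_x = 41/3  [BA ∥ CD ∩ AD ∥ BC]
4. C_y = 8  [BA ∥ CD ∩ AD ∥ BC]
   → C = (41/3, 8)

C = (41/3, 8)
F = (11/9, 3)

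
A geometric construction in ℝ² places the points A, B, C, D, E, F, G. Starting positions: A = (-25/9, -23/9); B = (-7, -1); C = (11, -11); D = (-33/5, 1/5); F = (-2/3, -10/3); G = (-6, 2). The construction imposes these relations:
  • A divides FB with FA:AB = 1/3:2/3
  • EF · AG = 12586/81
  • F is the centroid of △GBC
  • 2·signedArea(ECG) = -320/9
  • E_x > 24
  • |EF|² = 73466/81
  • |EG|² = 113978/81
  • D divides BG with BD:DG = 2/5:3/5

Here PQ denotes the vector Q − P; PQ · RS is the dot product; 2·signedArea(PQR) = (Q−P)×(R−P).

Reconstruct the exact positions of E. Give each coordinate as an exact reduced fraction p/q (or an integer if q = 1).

E = (223/9, -175/9)

1. E_x = 223/9  [EF · AG = 12586/81 ∩ 2·signedArea(ECG) = -320/9]
2. E_y = -175/9  [EF · AG = 12586/81 ∩ 2·signedArea(ECG) = -320/9]
   → E = (223/9, -175/9)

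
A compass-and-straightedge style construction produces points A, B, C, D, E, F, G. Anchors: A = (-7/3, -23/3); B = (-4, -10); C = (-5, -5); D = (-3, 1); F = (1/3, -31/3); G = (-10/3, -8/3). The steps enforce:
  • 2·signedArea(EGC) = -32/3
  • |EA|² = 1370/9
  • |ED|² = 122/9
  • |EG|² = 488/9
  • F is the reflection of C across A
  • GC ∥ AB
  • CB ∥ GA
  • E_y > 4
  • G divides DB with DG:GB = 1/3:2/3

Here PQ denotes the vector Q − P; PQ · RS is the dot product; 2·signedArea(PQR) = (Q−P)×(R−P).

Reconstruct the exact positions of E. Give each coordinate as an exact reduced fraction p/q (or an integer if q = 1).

E = (-8/3, 14/3)

1. E_x = -8/3  [line 7/3·x + -5/3·y + 14 = 0 ∩ |ED|² = 122/9]
2. E_y = 14/3  [line 7/3·x + -5/3·y + 14 = 0 ∩ |ED|² = 122/9]
   → E = (-8/3, 14/3)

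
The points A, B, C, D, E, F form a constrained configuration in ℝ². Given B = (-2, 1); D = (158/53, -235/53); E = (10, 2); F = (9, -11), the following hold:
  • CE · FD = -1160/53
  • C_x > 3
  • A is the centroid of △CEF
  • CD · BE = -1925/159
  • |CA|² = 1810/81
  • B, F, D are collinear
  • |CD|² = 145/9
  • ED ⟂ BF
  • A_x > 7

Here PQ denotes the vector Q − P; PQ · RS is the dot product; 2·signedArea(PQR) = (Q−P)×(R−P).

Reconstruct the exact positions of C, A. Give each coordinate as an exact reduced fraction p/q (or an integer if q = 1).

A = (1201/159, -1507/477)
C = (194/53, -76/159)

1. C_x = 194/53  [CD · BE = -1925/159 ∩ CE · FD = -1160/53]
2. C_y = -76/159  [CD · BE = -1925/159 ∩ CE · FD = -1160/53]
   → C = (194/53, -76/159)
3. A_x = 1201/159  [A is the centroid of △CEF]
4. A_y = -1507/477  [A is the centroid of △CEF]
   → A = (1201/159, -1507/477)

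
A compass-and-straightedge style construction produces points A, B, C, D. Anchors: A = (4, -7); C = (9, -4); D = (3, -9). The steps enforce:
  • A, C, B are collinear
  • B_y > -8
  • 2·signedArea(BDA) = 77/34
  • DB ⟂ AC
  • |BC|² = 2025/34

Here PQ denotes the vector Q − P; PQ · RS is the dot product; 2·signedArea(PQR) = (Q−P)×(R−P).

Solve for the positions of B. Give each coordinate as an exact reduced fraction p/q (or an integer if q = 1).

B = (81/34, -271/34)

1. B_x = 81/34  [A, C, B are collinear ∩ DB ⟂ AC]
2. B_y = -271/34  [A, C, B are collinear ∩ DB ⟂ AC]
   → B = (81/34, -271/34)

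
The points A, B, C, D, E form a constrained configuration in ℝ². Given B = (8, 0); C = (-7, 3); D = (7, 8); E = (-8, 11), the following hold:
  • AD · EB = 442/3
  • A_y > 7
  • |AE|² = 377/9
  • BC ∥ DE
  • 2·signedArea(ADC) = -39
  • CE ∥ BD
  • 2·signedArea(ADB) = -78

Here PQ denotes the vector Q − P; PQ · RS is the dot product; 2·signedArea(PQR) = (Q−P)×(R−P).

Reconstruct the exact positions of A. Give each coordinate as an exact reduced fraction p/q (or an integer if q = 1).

A = (-8/3, 22/3)

1. A_x = -8/3  [AD · EB = 442/3 ∩ 2·signedArea(ADC) = -39]
2. A_y = 22/3  [AD · EB = 442/3 ∩ 2·signedArea(ADC) = -39]
   → A = (-8/3, 22/3)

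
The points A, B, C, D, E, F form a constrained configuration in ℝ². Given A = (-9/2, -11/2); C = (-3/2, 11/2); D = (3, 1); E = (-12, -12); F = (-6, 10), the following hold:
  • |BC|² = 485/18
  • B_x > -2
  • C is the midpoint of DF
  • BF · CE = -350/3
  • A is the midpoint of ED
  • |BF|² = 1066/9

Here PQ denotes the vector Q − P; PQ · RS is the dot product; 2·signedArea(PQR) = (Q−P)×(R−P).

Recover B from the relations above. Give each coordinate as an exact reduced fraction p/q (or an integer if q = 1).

B = (-1, 1/3)

1. B_x = -1  [line 21/2·x + 35/2·y + 14/3 = 0 ∩ |BF|² = 1066/9]
2. B_y = 1/3  [line 21/2·x + 35/2·y + 14/3 = 0 ∩ |BF|² = 1066/9]
   → B = (-1, 1/3)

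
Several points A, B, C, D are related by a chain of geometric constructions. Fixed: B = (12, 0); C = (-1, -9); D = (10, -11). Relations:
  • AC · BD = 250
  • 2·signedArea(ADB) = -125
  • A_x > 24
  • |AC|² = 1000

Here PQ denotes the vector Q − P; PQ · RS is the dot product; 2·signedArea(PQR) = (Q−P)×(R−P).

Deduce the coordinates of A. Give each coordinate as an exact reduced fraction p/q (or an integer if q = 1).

A = (25, 9)

1. A_x = 25  [2·signedArea(ADB) = -125 ∩ AC · BD = 250]
2. A_y = 9  [2·signedArea(ADB) = -125 ∩ AC · BD = 250]
   → A = (25, 9)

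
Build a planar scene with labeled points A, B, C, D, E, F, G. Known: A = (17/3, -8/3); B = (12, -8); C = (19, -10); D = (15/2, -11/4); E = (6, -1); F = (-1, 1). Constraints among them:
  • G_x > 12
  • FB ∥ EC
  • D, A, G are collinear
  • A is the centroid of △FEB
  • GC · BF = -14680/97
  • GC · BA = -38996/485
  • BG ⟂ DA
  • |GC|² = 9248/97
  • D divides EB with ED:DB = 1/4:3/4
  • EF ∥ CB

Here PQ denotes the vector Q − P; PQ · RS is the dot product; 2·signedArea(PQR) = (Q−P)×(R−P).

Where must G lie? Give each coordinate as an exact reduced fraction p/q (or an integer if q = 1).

1. G_x = 5931/485  [D, A, G are collinear ∩ BG ⟂ DA]
2. G_y = -1438/485  [D, A, G are collinear ∩ BG ⟂ DA]
   → G = (5931/485, -1438/485)

G = (5931/485, -1438/485)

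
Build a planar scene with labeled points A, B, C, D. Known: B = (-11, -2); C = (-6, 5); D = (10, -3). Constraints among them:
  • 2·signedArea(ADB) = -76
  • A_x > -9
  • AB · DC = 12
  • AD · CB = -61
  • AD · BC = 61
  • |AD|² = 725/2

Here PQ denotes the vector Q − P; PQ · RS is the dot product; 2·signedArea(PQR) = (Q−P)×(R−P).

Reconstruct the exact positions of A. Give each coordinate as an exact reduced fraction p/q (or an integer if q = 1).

A = (-17/2, 3/2)

1. A_x = -17/2  [AB · DC = 12 ∩ AD · BC = 61]
2. A_y = 3/2  [AB · DC = 12 ∩ AD · BC = 61]
   → A = (-17/2, 3/2)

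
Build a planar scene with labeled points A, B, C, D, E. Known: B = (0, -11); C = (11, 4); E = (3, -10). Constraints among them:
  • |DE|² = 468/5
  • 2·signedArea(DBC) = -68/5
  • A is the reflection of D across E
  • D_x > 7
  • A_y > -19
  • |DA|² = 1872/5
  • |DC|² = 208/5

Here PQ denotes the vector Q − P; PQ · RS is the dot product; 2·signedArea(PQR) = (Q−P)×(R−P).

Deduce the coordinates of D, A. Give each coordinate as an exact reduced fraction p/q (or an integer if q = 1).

1. D_x = 39/5  [line -15·x + 11·y + 673/5 = 0 ∩ |DE|² = 468/5]
2. D_y = -8/5  [line -15·x + 11·y + 673/5 = 0 ∩ |DE|² = 468/5]
   → D = (39/5, -8/5)
3. A_x = -9/5  [A is the reflection of D across E]
4. A_y = -92/5  [A is the reflection of D across E]
   → A = (-9/5, -92/5)

A = (-9/5, -92/5)
D = (39/5, -8/5)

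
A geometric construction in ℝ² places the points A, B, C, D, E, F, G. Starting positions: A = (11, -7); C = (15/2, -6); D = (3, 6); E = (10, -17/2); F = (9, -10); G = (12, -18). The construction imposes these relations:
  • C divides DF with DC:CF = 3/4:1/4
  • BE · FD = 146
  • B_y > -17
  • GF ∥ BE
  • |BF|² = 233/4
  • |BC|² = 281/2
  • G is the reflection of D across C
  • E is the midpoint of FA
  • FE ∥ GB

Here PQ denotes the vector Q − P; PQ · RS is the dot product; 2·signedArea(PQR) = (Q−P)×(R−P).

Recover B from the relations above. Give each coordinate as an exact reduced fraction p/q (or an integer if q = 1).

B = (13, -33/2)

1. B_x = 13  [GF ∥ BE ∩ FE ∥ GB]
2. B_y = -33/2  [GF ∥ BE ∩ FE ∥ GB]
   → B = (13, -33/2)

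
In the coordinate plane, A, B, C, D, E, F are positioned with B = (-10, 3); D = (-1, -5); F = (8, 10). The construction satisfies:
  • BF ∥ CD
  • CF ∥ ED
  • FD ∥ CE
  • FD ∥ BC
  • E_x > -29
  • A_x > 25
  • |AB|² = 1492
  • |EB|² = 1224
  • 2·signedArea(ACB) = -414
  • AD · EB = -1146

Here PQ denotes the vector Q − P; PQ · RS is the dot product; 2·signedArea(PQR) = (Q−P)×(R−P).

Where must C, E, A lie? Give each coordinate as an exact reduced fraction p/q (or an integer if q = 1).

1. C_x = -19  [BF ∥ CD ∩ FD ∥ BC]
2. C_y = -12  [BF ∥ CD ∩ FD ∥ BC]
   → C = (-19, -12)
3. E_x = -28  [CF ∥ ED ∩ FD ∥ CE]
4. E_y = -27  [CF ∥ ED ∩ FD ∥ CE]
   → E = (-28, -27)
5. A_x = 26  [2·signedArea(ACB) = -414 ∩ AD · EB = -1146]
6. A_y = 17  [2·signedArea(ACB) = -414 ∩ AD · EB = -1146]
   → A = (26, 17)

A = (26, 17)
C = (-19, -12)
E = (-28, -27)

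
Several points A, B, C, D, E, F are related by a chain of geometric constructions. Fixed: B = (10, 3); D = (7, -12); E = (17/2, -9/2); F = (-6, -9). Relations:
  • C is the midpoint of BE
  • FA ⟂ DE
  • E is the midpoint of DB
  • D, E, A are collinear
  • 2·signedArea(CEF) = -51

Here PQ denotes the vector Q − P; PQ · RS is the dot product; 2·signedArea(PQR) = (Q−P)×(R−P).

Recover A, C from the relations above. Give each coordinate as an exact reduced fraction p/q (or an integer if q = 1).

1. A_x = 92/13  [D, E, A are collinear ∩ FA ⟂ DE]
2. A_y = -151/13  [D, E, A are collinear ∩ FA ⟂ DE]
   → A = (92/13, -151/13)
3. C_x = 37/4  [C is the midpoint of BE]
4. C_y = -3/4  [C is the midpoint of BE]
   → C = (37/4, -3/4)

A = (92/13, -151/13)
C = (37/4, -3/4)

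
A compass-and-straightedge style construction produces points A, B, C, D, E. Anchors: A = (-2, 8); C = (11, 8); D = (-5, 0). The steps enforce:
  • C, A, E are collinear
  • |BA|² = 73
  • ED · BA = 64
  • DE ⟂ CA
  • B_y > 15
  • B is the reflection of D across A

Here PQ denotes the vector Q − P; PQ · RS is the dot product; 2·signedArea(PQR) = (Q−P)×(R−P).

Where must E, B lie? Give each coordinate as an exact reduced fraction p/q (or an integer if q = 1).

1. E_x = -5  [C, A, E are collinear ∩ DE ⟂ CA]
2. E_y = 8  [C, A, E are collinear ∩ DE ⟂ CA]
   → E = (-5, 8)
3. B_x = 1  [B is the reflection of D across A]
4. B_y = 16  [B is the reflection of D across A]
   → B = (1, 16)

B = (1, 16)
E = (-5, 8)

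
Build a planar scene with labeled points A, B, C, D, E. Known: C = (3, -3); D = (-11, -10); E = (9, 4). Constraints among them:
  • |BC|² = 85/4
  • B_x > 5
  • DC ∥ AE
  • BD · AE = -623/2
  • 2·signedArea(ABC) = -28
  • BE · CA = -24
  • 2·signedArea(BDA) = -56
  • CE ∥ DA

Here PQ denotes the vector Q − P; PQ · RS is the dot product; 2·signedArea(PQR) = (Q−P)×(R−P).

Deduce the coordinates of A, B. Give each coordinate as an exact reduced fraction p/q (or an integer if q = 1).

A = (-5, -3)
B = (6, 1/2)

1. A_x = -5  [DC ∥ AE ∩ CE ∥ DA]
2. A_y = -3  [DC ∥ AE ∩ CE ∥ DA]
   → A = (-5, -3)
3. B_x = 6  [2·signedArea(BDA) = -56 ∩ BE · CA = -24]
4. B_y = 1/2  [2·signedArea(BDA) = -56 ∩ BE · CA = -24]
   → B = (6, 1/2)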